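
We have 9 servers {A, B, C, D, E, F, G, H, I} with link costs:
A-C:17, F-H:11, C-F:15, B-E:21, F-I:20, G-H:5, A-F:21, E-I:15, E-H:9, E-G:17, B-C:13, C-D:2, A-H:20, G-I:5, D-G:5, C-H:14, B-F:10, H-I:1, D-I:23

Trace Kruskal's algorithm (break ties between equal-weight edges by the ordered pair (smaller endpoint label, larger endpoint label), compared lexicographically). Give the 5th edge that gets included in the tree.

E-H

Kruskal's algorithm — process edges by increasing weight (ties by edge label):
H-I (1): add — endpoints in different components.
C-D (2): add — endpoints in different components.
D-G (5): add — endpoints in different components.
G-H (5): add — endpoints in different components.
G-I (5): skip — G and I already connected.
E-H (9): add — endpoints in different components.
B-F (10): add — endpoints in different components.
F-H (11): add — endpoints in different components.
B-C (13): skip — B and C already connected.
C-H (14): skip — C and H already connected.
C-F (15): skip — C and F already connected.
E-I (15): skip — E and I already connected.
A-C (17): add — endpoints in different components.
The 5th edge added is E-H.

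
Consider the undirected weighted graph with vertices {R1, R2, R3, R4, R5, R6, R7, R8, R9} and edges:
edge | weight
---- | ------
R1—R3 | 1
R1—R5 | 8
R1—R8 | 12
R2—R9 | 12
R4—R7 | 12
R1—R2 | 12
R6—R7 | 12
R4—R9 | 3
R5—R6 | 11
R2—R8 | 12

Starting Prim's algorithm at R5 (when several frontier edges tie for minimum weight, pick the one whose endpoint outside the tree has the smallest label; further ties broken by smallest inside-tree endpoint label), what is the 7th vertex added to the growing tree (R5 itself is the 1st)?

Grow the tree from R5 using Prim:
Step 1: cheapest edge leaving the tree is R1—R5 (8); add R1.
Step 2: cheapest edge leaving the tree is R1—R3 (1); add R3.
Step 3: cheapest edge leaving the tree is R5—R6 (11); add R6.
Step 4: cheapest edge leaving the tree is R1—R2 (12); add R2.
Step 5: cheapest edge leaving the tree is R6—R7 (12); add R7.
Step 6: cheapest edge leaving the tree is R4—R7 (12); add R4.
Step 7: cheapest edge leaving the tree is R4—R9 (3); add R9.
Step 8: cheapest edge leaving the tree is R1—R8 (12); add R8.
Vertex order: R5, R1, R3, R6, R2, R7, R4, R9, R8. The 7th vertex is R4.

R4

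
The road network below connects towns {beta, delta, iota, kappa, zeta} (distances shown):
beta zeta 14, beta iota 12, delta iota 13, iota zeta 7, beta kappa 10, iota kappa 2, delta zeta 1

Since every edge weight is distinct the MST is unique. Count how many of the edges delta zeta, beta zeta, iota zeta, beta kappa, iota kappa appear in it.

Kruskal: consider edges lightest-first.
delta zeta (1): add. Components now {beta} {delta,zeta} {iota} {kappa}
iota kappa (2): add. Components now {beta} {delta,zeta} {iota,kappa}
iota zeta (7): add. Components now {beta} {delta,iota,kappa,zeta}
beta kappa (10): add. Components now {beta,delta,iota,kappa,zeta}
MST edge set: {delta zeta, iota kappa, iota zeta, beta kappa}.
Of the listed edges, {delta zeta, iota zeta, beta kappa, iota kappa} are in the MST → 4.

4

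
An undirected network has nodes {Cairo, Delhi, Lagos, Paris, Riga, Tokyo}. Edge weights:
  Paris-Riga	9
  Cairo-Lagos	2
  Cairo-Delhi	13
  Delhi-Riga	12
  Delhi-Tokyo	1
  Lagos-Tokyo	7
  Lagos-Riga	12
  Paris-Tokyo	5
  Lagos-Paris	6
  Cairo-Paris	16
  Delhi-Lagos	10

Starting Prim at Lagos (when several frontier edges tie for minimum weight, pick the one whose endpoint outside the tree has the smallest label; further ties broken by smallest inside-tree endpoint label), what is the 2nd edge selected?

Lagos-Paris

Prim, starting at Lagos.
Step 1: cheapest edge leaving the tree is Cairo-Lagos (2); add Cairo.
Step 2: cheapest edge leaving the tree is Lagos-Paris (6); add Paris.
Step 3: cheapest edge leaving the tree is Paris-Tokyo (5); add Tokyo.
Step 4: cheapest edge leaving the tree is Delhi-Tokyo (1); add Delhi.
Step 5: cheapest edge leaving the tree is Paris-Riga (9); add Riga.
The 2nd edge added is Lagos-Paris.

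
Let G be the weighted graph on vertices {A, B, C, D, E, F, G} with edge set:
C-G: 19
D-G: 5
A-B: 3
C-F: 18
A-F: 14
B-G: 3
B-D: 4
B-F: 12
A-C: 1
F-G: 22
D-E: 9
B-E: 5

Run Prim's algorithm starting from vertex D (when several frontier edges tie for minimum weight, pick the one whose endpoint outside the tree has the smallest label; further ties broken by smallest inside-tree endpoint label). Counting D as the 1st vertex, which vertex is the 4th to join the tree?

C

Prim, starting at D.
Step 1: cheapest edge leaving the tree is B-D (4); add B.
Step 2: cheapest edge leaving the tree is A-B (3); add A.
Step 3: cheapest edge leaving the tree is A-C (1); add C.
Step 4: cheapest edge leaving the tree is B-G (3); add G.
Step 5: cheapest edge leaving the tree is B-E (5); add E.
Step 6: cheapest edge leaving the tree is B-F (12); add F.
Vertex order: D, B, A, C, G, E, F. The 4th vertex is C.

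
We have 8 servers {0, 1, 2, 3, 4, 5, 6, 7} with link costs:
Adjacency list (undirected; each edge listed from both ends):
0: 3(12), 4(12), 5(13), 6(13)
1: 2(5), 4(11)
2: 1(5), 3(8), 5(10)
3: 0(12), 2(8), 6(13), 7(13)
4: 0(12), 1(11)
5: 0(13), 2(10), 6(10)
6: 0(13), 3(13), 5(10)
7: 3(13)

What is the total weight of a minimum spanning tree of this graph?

Grow the tree from 5 using Prim:
Step 1: frontier [2–5 10, 5–6 10, 0–5 13] → take 2–5 (10); add 2.
Step 2: frontier [1–2 5, 2–3 8, 5–6 10, 0–5 13] → take 1–2 (5); add 1.
Step 3: frontier [1–4 11, 2–3 8, 5–6 10, 0–5 13] → take 2–3 (8); add 3.
Step 4: frontier [1–4 11, 0–3 12, 3–6 13, 3–7 13, 5–6 10, 0–5 13] → take 5–6 (10); add 6.
Step 5: frontier [1–4 11, 0–3 12, 3–7 13, 0–5 13, 0–6 13] → take 1–4 (11); add 4.
Step 6: frontier [0–3 12, 3–7 13, 0–4 12, 0–5 13, 0–6 13] → take 0–3 (12); add 0.
Step 7: frontier [3–7 13] → take 3–7 (13); add 7.
MST edges: 2–5, 1–2, 2–3, 5–6, 1–4, 0–3, 3–7; total weight 10+5+8+10+11+12+13 = 69.

69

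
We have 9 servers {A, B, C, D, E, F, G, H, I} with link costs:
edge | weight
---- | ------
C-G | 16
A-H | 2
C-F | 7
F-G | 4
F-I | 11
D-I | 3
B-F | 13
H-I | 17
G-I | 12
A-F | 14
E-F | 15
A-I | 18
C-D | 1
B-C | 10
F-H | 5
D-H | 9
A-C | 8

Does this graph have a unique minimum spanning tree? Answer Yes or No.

Yes

Kruskal: consider edges lightest-first.
C-D (1): add — endpoints in different components.
A-H (2): add — endpoints in different components.
D-I (3): add — endpoints in different components.
F-G (4): add — endpoints in different components.
F-H (5): add — endpoints in different components.
C-F (7): add — endpoints in different components.
A-C (8): skip — A and C already connected.
D-H (9): skip — D and H already connected.
B-C (10): add — endpoints in different components.
F-I (11): skip — F and I already connected.
G-I (12): skip — G and I already connected.
B-F (13): skip — B and F already connected.
A-F (14): skip — A and F already connected.
E-F (15): add — endpoints in different components.
Every non-tree edge has weight strictly greater than the heaviest edge on the tree path between its endpoints, so the MST is unique.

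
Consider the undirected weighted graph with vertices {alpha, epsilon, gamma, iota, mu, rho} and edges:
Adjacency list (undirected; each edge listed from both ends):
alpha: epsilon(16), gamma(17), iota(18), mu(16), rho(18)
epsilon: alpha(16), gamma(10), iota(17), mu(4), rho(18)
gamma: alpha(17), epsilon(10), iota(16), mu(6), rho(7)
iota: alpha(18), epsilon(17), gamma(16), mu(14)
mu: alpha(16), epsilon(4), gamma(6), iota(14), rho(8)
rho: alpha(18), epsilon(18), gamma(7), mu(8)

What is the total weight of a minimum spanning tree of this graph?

Prim, starting at iota.
Step 1: frontier [iota mu 14, gamma iota 16, epsilon iota 17, alpha iota 18] → take iota mu (14); add mu.
Step 2: frontier [gamma iota 16, epsilon iota 17, alpha iota 18, epsilon mu 4, gamma mu 6, mu rho 8, alpha mu 16] → take epsilon mu (4); add epsilon.
Step 3: frontier [epsilon gamma 10, alpha epsilon 16, epsilon rho 18, gamma iota 16, alpha iota 18, gamma mu 6, mu rho 8, alpha mu 16] → take gamma mu (6); add gamma.
Step 4: frontier [alpha epsilon 16, epsilon rho 18, gamma rho 7, alpha gamma 17, alpha iota 18, mu rho 8, alpha mu 16] → take gamma rho (7); add rho.
Step 5: frontier [alpha epsilon 16, alpha gamma 17, alpha iota 18, alpha mu 16, alpha rho 18] → take alpha epsilon (16); add alpha.
MST edges: iota mu, epsilon mu, gamma mu, gamma rho, alpha epsilon; total weight 14+4+6+7+16 = 47.

47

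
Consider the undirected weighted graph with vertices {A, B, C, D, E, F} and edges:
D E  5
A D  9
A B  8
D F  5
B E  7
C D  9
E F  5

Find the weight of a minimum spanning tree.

Prim, starting at B.
Step 1: frontier [B E 7, A B 8] → take B E (7); add E.
Step 2: frontier [A B 8, D E 5, E F 5] → take D E (5); add D.
Step 3: frontier [A B 8, D F 5, A D 9, C D 9, E F 5] → take D F (5); add F.
Step 4: frontier [A B 8, A D 9, C D 9] → take A B (8); add A.
Step 5: frontier [C D 9] → take C D (9); add C.
MST edges: B E, D E, D F, A B, C D; total weight 7+5+5+8+9 = 34.

34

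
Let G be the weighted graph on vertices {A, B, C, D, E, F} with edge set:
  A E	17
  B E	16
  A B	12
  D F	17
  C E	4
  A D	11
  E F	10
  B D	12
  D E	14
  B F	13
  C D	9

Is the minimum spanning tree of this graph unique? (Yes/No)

No

Kruskal's algorithm — process edges by increasing weight (ties by edge label):
C E (4): add — endpoints in different components.
C D (9): add — endpoints in different components.
E F (10): add — endpoints in different components.
A D (11): add — endpoints in different components.
A B (12): add — endpoints in different components.
Non-tree edge B D has weight 12, equal to the heaviest edge on its tree cycle — swapping gives another MST of the same weight. Not unique.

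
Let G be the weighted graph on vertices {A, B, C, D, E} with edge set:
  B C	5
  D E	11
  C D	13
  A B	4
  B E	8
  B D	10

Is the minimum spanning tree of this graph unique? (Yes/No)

Sort edges by weight, then run Kruskal:
A B (4): add — endpoints in different components.
B C (5): add — endpoints in different components.
B E (8): add — endpoints in different components.
B D (10): add — endpoints in different components.
Every non-tree edge has weight strictly greater than the heaviest edge on the tree path between its endpoints, so the MST is unique.

Yes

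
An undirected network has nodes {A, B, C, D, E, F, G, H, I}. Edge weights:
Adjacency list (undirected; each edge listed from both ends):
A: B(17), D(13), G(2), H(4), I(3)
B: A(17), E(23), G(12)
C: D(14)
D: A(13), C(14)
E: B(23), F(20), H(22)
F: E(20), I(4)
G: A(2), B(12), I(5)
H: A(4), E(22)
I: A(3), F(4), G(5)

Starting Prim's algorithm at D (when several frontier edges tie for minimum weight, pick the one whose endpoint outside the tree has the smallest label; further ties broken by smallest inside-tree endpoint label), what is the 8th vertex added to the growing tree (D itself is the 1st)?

C

Prim's algorithm from D:
Step 1: frontier [A–D 13, C–D 14] → take A–D (13); add A.
Step 2: frontier [A–G 2, A–I 3, A–H 4, A–B 17, C–D 14] → take A–G (2); add G.
Step 3: frontier [A–I 3, A–H 4, A–B 17, C–D 14, G–I 5, B–G 12] → take A–I (3); add I.
Step 4: frontier [A–H 4, A–B 17, C–D 14, B–G 12, F–I 4] → take F–I (4); add F.
Step 5: frontier [A–H 4, A–B 17, C–D 14, E–F 20, B–G 12] → take A–H (4); add H.
Step 6: frontier [A–B 17, C–D 14, E–F 20, B–G 12, E–H 22] → take B–G (12); add B.
Step 7: frontier [B–E 23, C–D 14, E–F 20, E–H 22] → take C–D (14); add C.
Step 8: frontier [B–E 23, E–F 20, E–H 22] → take E–F (20); add E.
Vertex order: D, A, G, I, F, H, B, C, E. The 8th vertex is C.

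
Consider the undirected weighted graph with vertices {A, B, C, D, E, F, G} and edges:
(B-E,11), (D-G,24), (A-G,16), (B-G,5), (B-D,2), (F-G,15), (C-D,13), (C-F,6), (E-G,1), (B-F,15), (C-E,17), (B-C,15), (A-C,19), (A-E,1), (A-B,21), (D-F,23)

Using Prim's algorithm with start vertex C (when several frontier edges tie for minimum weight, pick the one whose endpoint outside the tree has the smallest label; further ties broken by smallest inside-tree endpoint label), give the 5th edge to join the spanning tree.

E-G

Grow the tree from C using Prim:
Step 1: cheapest edge leaving the tree is C-F (6); add F.
Step 2: cheapest edge leaving the tree is C-D (13); add D.
Step 3: cheapest edge leaving the tree is B-D (2); add B.
Step 4: cheapest edge leaving the tree is B-G (5); add G.
Step 5: cheapest edge leaving the tree is E-G (1); add E.
Step 6: cheapest edge leaving the tree is A-E (1); add A.
The 5th edge added is E-G.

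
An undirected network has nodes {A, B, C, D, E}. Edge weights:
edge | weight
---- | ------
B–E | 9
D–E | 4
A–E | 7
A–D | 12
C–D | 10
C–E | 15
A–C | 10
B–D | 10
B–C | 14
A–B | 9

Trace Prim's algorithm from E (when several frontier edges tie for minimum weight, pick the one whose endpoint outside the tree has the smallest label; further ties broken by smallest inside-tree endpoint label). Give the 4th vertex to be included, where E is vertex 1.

B

Grow the tree from E using Prim:
Step 1: frontier [D–E 4, A–E 7, B–E 9, C–E 15] → take D–E (4); add D.
Step 2: frontier [B–D 10, C–D 10, A–D 12, A–E 7, B–E 9, C–E 15] → take A–E (7); add A.
Step 3: frontier [A–B 9, A–C 10, B–D 10, C–D 10, B–E 9, C–E 15] → take A–B (9); add B.
Step 4: frontier [A–C 10, B–C 14, C–D 10, C–E 15] → take A–C (10); add C.
Vertex order: E, D, A, B, C. The 4th vertex is B.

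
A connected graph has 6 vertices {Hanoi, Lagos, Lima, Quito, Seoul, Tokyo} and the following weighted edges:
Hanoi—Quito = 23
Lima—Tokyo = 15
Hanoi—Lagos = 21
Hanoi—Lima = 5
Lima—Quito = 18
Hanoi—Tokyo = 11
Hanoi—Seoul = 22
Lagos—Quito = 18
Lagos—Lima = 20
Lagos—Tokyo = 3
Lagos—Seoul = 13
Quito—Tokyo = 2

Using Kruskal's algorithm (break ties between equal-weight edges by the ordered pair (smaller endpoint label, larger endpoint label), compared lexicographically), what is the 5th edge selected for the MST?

Lagos-Seoul

Kruskal: consider edges lightest-first.
Quito—Tokyo (2): add — endpoints in different components.
Lagos—Tokyo (3): add — endpoints in different components.
Hanoi—Lima (5): add — endpoints in different components.
Hanoi—Tokyo (11): add — endpoints in different components.
Lagos—Seoul (13): add — endpoints in different components.
The 5th edge added is Lagos—Seoul.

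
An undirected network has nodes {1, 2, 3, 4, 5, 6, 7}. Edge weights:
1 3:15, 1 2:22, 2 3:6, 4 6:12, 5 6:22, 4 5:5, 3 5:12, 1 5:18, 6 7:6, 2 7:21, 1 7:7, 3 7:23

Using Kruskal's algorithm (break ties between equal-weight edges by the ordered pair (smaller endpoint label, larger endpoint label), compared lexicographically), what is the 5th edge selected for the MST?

3-5

Kruskal: consider edges lightest-first.
4 5 (5): add — endpoints in different components.
2 3 (6): add — endpoints in different components.
6 7 (6): add — endpoints in different components.
1 7 (7): add — endpoints in different components.
3 5 (12): add — endpoints in different components.
4 6 (12): add — endpoints in different components.
The 5th edge added is 3 5.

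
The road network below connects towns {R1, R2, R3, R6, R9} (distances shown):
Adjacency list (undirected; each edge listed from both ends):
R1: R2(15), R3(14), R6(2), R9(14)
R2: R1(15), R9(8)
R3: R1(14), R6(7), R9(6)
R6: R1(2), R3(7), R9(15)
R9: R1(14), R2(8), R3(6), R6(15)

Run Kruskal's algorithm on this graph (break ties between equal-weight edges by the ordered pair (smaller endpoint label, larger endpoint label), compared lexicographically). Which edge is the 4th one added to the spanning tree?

Kruskal's algorithm — process edges by increasing weight (ties by edge label):
R1 R6 (2): add. Components now {R3} {R1,R6} {R2} {R9}
R3 R9 (6): add. Components now {R3,R9} {R1,R6} {R2}
R3 R6 (7): add. Components now {R1,R3,R6,R9} {R2}
R2 R9 (8): add. Components now {R1,R2,R3,R6,R9}
The 4th edge added is R2 R9.

R2-R9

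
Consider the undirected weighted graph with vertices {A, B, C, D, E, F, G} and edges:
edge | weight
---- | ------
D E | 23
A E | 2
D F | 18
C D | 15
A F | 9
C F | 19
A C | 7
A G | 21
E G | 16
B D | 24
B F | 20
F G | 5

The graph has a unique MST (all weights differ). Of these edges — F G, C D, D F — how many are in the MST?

Sort edges by weight, then run Kruskal:
A E (2): add. Components now {A,E} {B} {C} {D} {F} {G}
F G (5): add. Components now {A,E} {B} {C} {D} {F,G}
A C (7): add. Components now {A,C,E} {B} {D} {F,G}
A F (9): add. Components now {A,C,E,F,G} {B} {D}
C D (15): add. Components now {A,C,D,E,F,G} {B}
E G (16): skip — E and G already connected.
D F (18): skip — D and F already connected.
C F (19): skip — C and F already connected.
B F (20): add. Components now {A,B,C,D,E,F,G}
MST edge set: {A E, F G, A C, A F, C D, B F}.
Of the listed edges, {F G, C D} are in the MST → 2.

2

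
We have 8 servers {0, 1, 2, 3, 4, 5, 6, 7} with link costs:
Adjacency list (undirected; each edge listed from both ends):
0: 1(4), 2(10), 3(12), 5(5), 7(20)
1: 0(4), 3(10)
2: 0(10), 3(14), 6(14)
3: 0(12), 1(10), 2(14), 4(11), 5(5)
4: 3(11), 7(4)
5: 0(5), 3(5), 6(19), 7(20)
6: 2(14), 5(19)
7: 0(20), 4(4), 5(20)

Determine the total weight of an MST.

53

Kruskal's algorithm — process edges by increasing weight (ties by edge label):
0 1 (4): add — endpoints in different components.
4 7 (4): add — endpoints in different components.
0 5 (5): add — endpoints in different components.
3 5 (5): add — endpoints in different components.
0 2 (10): add — endpoints in different components.
1 3 (10): skip — 1 and 3 already connected.
3 4 (11): add — endpoints in different components.
0 3 (12): skip — 0 and 3 already connected.
2 3 (14): skip — 2 and 3 already connected.
2 6 (14): add — endpoints in different components.
MST edges: 0 1, 4 7, 0 5, 3 5, 0 2, 3 4, 2 6; total weight 4+4+5+5+10+11+14 = 53.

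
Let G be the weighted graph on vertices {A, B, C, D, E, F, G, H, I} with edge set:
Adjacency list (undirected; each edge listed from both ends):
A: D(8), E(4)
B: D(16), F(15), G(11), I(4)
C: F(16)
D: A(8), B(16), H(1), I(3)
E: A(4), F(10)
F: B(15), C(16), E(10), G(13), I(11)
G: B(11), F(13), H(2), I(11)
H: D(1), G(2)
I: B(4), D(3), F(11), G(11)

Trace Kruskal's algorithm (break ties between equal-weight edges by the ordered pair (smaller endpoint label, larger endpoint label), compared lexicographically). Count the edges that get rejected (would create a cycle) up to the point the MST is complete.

6

Kruskal's algorithm — process edges by increasing weight (ties by edge label):
D H (1): add — endpoints in different components.
G H (2): add — endpoints in different components.
D I (3): add — endpoints in different components.
A E (4): add — endpoints in different components.
B I (4): add — endpoints in different components.
A D (8): add — endpoints in different components.
E F (10): add — endpoints in different components.
B G (11): skip — B and G already connected.
F I (11): skip — F and I already connected.
G I (11): skip — G and I already connected.
F G (13): skip — F and G already connected.
B F (15): skip — B and F already connected.
B D (16): skip — B and D already connected.
C F (16): add — endpoints in different components.
Edges rejected before the tree was complete: 6.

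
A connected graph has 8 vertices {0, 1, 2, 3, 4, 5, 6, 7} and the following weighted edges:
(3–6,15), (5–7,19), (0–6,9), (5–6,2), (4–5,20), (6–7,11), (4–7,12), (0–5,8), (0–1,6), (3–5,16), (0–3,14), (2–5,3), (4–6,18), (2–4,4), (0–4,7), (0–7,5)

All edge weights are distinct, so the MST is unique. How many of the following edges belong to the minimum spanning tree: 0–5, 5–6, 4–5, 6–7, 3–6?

Sort edges by weight, then run Kruskal:
5–6 (2): add — endpoints in different components.
2–5 (3): add — endpoints in different components.
2–4 (4): add — endpoints in different components.
0–7 (5): add — endpoints in different components.
0–1 (6): add — endpoints in different components.
0–4 (7): add — endpoints in different components.
0–5 (8): skip — 0 and 5 already connected.
0–6 (9): skip — 0 and 6 already connected.
6–7 (11): skip — 6 and 7 already connected.
4–7 (12): skip — 4 and 7 already connected.
0–3 (14): add — endpoints in different components.
MST edge set: {5–6, 2–5, 2–4, 0–7, 0–1, 0–4, 0–3}.
Of the listed edges, {5–6} are in the MST → 1.

1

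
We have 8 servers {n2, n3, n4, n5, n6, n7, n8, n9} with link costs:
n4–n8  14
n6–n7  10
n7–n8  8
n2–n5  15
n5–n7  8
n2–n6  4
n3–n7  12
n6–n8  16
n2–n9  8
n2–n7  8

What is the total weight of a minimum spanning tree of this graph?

62

Kruskal: consider edges lightest-first.
n2–n6 (4): add — endpoints in different components.
n2–n7 (8): add — endpoints in different components.
n2–n9 (8): add — endpoints in different components.
n5–n7 (8): add — endpoints in different components.
n7–n8 (8): add — endpoints in different components.
n6–n7 (10): skip — n7 and n6 already connected.
n3–n7 (12): add — endpoints in different components.
n4–n8 (14): add — endpoints in different components.
MST edges: n2–n6, n2–n7, n2–n9, n5–n7, n7–n8, n3–n7, n4–n8; total weight 4+8+8+8+8+12+14 = 62.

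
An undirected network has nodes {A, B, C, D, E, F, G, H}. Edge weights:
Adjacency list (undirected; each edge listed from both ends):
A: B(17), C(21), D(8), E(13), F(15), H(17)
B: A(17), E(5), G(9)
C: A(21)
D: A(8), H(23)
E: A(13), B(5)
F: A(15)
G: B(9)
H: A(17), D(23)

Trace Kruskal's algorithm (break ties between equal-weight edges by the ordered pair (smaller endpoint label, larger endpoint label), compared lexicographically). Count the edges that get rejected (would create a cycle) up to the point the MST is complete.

1

Kruskal: consider edges lightest-first.
B-E (5): add — endpoints in different components.
A-D (8): add — endpoints in different components.
B-G (9): add — endpoints in different components.
A-E (13): add — endpoints in different components.
A-F (15): add — endpoints in different components.
A-B (17): skip — A and B already connected.
A-H (17): add — endpoints in different components.
A-C (21): add — endpoints in different components.
Edges rejected before the tree was complete: 1.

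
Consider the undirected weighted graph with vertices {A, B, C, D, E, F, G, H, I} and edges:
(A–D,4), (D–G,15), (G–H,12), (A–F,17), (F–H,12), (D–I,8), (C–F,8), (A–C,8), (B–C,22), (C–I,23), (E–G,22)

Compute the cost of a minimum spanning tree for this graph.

96

Grow the tree from D using Prim:
Step 1: cheapest edge leaving the tree is A–D (4); add A.
Step 2: cheapest edge leaving the tree is A–C (8); add C.
Step 3: cheapest edge leaving the tree is C–F (8); add F.
Step 4: cheapest edge leaving the tree is D–I (8); add I.
Step 5: cheapest edge leaving the tree is F–H (12); add H.
Step 6: cheapest edge leaving the tree is G–H (12); add G.
Step 7: cheapest edge leaving the tree is B–C (22); add B.
Step 8: cheapest edge leaving the tree is E–G (22); add E.
MST edges: A–D, A–C, C–F, D–I, F–H, G–H, B–C, E–G; total weight 4+8+8+8+12+12+22+22 = 96.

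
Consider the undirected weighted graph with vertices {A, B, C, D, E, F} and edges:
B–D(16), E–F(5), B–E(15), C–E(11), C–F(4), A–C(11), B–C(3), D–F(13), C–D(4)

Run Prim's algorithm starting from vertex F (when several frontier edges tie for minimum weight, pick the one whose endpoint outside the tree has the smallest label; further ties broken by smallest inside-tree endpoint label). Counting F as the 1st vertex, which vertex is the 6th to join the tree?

Prim, starting at F.
Step 1: frontier [C–F 4, E–F 5, D–F 13] → take C–F (4); add C.
Step 2: frontier [B–C 3, C–D 4, A–C 11, C–E 11, E–F 5, D–F 13] → take B–C (3); add B.
Step 3: frontier [B–E 15, B–D 16, C–D 4, A–C 11, C–E 11, E–F 5, D–F 13] → take C–D (4); add D.
Step 4: frontier [B–E 15, A–C 11, C–E 11, E–F 5] → take E–F (5); add E.
Step 5: frontier [A–C 11] → take A–C (11); add A.
Vertex order: F, C, B, D, E, A. The 6th vertex is A.

A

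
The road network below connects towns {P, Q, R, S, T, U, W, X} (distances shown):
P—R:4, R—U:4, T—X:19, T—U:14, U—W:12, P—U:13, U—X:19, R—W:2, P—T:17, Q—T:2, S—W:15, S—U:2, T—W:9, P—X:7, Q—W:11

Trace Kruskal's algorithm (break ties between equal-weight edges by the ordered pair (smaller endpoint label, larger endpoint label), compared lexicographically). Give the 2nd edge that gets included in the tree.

R-W

Kruskal's algorithm — process edges by increasing weight (ties by edge label):
Q—T (2): add — endpoints in different components.
R—W (2): add — endpoints in different components.
S—U (2): add — endpoints in different components.
P—R (4): add — endpoints in different components.
R—U (4): add — endpoints in different components.
P—X (7): add — endpoints in different components.
T—W (9): add — endpoints in different components.
The 2nd edge added is R—W.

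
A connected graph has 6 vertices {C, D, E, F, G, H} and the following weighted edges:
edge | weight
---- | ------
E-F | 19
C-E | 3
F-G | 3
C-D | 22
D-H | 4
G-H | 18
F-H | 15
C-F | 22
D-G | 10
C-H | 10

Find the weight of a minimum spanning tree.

Prim, starting at D.
Step 1: frontier [D-H 4, D-G 10, C-D 22] → take D-H (4); add H.
Step 2: frontier [D-G 10, C-D 22, C-H 10, F-H 15, G-H 18] → take C-H (10); add C.
Step 3: frontier [C-E 3, C-F 22, D-G 10, F-H 15, G-H 18] → take C-E (3); add E.
Step 4: frontier [C-F 22, D-G 10, E-F 19, F-H 15, G-H 18] → take D-G (10); add G.
Step 5: frontier [C-F 22, E-F 19, F-G 3, F-H 15] → take F-G (3); add F.
MST edges: D-H, C-H, C-E, D-G, F-G; total weight 4+10+3+10+3 = 30.

30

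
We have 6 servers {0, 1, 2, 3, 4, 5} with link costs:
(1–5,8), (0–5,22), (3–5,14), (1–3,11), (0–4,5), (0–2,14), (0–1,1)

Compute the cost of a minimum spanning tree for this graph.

Kruskal: consider edges lightest-first.
0–1 (1): add. Components now {0,1} {2} {3} {4} {5}
0–4 (5): add. Components now {0,1,4} {2} {3} {5}
1–5 (8): add. Components now {0,1,4,5} {2} {3}
1–3 (11): add. Components now {0,1,3,4,5} {2}
0–2 (14): add. Components now {0,1,2,3,4,5}
MST edges: 0–1, 0–4, 1–5, 1–3, 0–2; total weight 1+5+8+11+14 = 39.

39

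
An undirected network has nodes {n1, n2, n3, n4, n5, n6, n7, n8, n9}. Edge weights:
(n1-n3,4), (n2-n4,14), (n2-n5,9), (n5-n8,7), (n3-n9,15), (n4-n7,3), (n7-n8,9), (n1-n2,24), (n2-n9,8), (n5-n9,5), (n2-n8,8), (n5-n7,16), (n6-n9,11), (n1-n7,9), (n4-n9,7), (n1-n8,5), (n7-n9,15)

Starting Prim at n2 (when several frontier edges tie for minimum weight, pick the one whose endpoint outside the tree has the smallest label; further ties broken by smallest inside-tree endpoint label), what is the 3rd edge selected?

Prim's algorithm from n2:
Step 1: cheapest edge leaving the tree is n2-n8 (8); add n8.
Step 2: cheapest edge leaving the tree is n1-n8 (5); add n1.
Step 3: cheapest edge leaving the tree is n1-n3 (4); add n3.
Step 4: cheapest edge leaving the tree is n5-n8 (7); add n5.
Step 5: cheapest edge leaving the tree is n5-n9 (5); add n9.
Step 6: cheapest edge leaving the tree is n4-n9 (7); add n4.
Step 7: cheapest edge leaving the tree is n4-n7 (3); add n7.
Step 8: cheapest edge leaving the tree is n6-n9 (11); add n6.
The 3rd edge added is n1-n3.

n1-n3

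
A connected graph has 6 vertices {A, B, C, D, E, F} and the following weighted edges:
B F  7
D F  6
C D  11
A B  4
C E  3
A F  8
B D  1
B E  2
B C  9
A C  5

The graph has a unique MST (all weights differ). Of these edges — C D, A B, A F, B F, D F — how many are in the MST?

2

Kruskal's algorithm — process edges by increasing weight (ties by edge label):
B D (1): add — endpoints in different components.
B E (2): add — endpoints in different components.
C E (3): add — endpoints in different components.
A B (4): add — endpoints in different components.
A C (5): skip — A and C already connected.
D F (6): add — endpoints in different components.
MST edge set: {B D, B E, C E, A B, D F}.
Of the listed edges, {A B, D F} are in the MST → 2.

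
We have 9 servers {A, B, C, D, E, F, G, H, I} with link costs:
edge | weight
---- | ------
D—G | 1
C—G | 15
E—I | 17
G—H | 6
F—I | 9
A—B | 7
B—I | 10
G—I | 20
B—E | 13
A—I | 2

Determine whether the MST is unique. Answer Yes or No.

Yes

Kruskal: consider edges lightest-first.
D—G (1): add — endpoints in different components.
A—I (2): add — endpoints in different components.
G—H (6): add — endpoints in different components.
A—B (7): add — endpoints in different components.
F—I (9): add — endpoints in different components.
B—I (10): skip — B and I already connected.
B—E (13): add — endpoints in different components.
C—G (15): add — endpoints in different components.
E—I (17): skip — E and I already connected.
G—I (20): add — endpoints in different components.
Every non-tree edge has weight strictly greater than the heaviest edge on the tree path between its endpoints, so the MST is unique.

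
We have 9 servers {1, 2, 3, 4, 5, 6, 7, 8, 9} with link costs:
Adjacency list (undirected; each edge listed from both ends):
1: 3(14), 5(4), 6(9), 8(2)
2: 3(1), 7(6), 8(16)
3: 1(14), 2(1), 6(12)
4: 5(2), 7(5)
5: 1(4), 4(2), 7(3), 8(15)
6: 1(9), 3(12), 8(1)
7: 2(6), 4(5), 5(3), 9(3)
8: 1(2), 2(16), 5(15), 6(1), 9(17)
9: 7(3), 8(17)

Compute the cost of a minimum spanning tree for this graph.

22

Kruskal: consider edges lightest-first.
2—3 (1): add — endpoints in different components.
6—8 (1): add — endpoints in different components.
1—8 (2): add — endpoints in different components.
4—5 (2): add — endpoints in different components.
5—7 (3): add — endpoints in different components.
7—9 (3): add — endpoints in different components.
1—5 (4): add — endpoints in different components.
4—7 (5): skip — 4 and 7 already connected.
2—7 (6): add — endpoints in different components.
MST edges: 2—3, 6—8, 1—8, 4—5, 5—7, 7—9, 1—5, 2—7; total weight 1+1+2+2+3+3+4+6 = 22.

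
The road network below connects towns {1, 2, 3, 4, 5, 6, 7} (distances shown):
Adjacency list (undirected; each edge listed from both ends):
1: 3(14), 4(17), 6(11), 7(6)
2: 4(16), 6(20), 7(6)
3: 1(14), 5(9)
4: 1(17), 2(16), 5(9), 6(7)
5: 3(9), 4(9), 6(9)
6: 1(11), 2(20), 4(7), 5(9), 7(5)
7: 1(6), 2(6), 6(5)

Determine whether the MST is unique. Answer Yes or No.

Kruskal's algorithm — process edges by increasing weight (ties by edge label):
6 7 (5): add. Components now {1} {2} {3} {4} {5} {6,7}
1 7 (6): add. Components now {1,6,7} {2} {3} {4} {5}
2 7 (6): add. Components now {1,2,6,7} {3} {4} {5}
4 6 (7): add. Components now {1,2,4,6,7} {3} {5}
3 5 (9): add. Components now {1,2,4,6,7} {3,5}
4 5 (9): add. Components now {1,2,3,4,5,6,7}
Non-tree edge 5 6 has weight 9, equal to the heaviest edge on its tree cycle — swapping gives another MST of the same weight. Not unique.

No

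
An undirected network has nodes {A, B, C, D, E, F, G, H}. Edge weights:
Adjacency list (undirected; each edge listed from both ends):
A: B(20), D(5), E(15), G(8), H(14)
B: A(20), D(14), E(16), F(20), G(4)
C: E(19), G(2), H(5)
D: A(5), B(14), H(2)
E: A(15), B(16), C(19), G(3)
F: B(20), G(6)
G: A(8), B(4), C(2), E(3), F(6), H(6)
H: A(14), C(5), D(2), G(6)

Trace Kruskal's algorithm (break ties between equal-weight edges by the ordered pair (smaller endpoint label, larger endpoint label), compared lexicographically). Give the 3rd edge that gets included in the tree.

E-G

Sort edges by weight, then run Kruskal:
C G (2): add — endpoints in different components.
D H (2): add — endpoints in different components.
E G (3): add — endpoints in different components.
B G (4): add — endpoints in different components.
A D (5): add — endpoints in different components.
C H (5): add — endpoints in different components.
F G (6): add — endpoints in different components.
The 3rd edge added is E G.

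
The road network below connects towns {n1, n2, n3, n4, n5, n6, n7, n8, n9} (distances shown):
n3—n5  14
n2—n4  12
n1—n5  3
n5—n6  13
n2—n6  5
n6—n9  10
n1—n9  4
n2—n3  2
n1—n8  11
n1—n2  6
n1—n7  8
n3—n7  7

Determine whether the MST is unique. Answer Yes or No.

Yes

Kruskal's algorithm — process edges by increasing weight (ties by edge label):
n2—n3 (2): add — endpoints in different components.
n1—n5 (3): add — endpoints in different components.
n1—n9 (4): add — endpoints in different components.
n2—n6 (5): add — endpoints in different components.
n1—n2 (6): add — endpoints in different components.
n3—n7 (7): add — endpoints in different components.
n1—n7 (8): skip — n1 and n7 already connected.
n6—n9 (10): skip — n9 and n6 already connected.
n1—n8 (11): add — endpoints in different components.
n2—n4 (12): add — endpoints in different components.
Every non-tree edge has weight strictly greater than the heaviest edge on the tree path between its endpoints, so the MST is unique.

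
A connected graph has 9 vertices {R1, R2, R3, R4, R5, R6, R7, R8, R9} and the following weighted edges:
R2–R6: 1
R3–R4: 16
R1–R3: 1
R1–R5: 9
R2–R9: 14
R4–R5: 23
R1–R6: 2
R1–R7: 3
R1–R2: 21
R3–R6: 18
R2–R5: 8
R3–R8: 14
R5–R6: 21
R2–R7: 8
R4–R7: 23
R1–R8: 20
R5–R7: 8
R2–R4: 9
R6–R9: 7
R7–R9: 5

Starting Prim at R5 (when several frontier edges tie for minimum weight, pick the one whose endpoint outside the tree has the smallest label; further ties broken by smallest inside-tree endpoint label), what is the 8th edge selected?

Prim's algorithm from R5:
Step 1: cheapest edge leaving the tree is R2–R5 (8); add R2.
Step 2: cheapest edge leaving the tree is R2–R6 (1); add R6.
Step 3: cheapest edge leaving the tree is R1–R6 (2); add R1.
Step 4: cheapest edge leaving the tree is R1–R3 (1); add R3.
Step 5: cheapest edge leaving the tree is R1–R7 (3); add R7.
Step 6: cheapest edge leaving the tree is R7–R9 (5); add R9.
Step 7: cheapest edge leaving the tree is R2–R4 (9); add R4.
Step 8: cheapest edge leaving the tree is R3–R8 (14); add R8.
The 8th edge added is R3–R8.

R3-R8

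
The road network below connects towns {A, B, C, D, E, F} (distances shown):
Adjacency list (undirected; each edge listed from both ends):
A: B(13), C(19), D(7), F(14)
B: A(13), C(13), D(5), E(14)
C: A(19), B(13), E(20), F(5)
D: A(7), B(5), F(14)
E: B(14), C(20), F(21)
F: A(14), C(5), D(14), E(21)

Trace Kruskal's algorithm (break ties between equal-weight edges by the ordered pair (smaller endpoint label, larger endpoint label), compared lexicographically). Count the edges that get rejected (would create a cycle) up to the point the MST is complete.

2

Kruskal: consider edges lightest-first.
B–D (5): add — endpoints in different components.
C–F (5): add — endpoints in different components.
A–D (7): add — endpoints in different components.
A–B (13): skip — A and B already connected.
B–C (13): add — endpoints in different components.
A–F (14): skip — A and F already connected.
B–E (14): add — endpoints in different components.
Edges rejected before the tree was complete: 2.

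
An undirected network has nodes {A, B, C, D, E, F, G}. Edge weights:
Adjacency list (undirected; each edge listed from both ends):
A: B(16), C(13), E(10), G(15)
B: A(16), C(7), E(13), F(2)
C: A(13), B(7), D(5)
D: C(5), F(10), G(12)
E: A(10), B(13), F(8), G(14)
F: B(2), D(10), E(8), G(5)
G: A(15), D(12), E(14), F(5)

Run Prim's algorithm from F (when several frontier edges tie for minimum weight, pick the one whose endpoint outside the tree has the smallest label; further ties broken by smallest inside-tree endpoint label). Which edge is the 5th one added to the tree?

E-F

Prim, starting at F.
Step 1: cheapest edge leaving the tree is B-F (2); add B.
Step 2: cheapest edge leaving the tree is F-G (5); add G.
Step 3: cheapest edge leaving the tree is B-C (7); add C.
Step 4: cheapest edge leaving the tree is C-D (5); add D.
Step 5: cheapest edge leaving the tree is E-F (8); add E.
Step 6: cheapest edge leaving the tree is A-E (10); add A.
The 5th edge added is E-F.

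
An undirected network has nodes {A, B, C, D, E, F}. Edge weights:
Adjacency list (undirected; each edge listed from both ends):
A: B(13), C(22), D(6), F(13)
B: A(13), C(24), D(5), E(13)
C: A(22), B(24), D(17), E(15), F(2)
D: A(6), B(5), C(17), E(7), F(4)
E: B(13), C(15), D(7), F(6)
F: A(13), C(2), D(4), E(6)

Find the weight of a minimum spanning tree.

23

Grow the tree from C using Prim:
Step 1: frontier [C-F 2, C-E 15, C-D 17, A-C 22, B-C 24] → take C-F (2); add F.
Step 2: frontier [C-E 15, C-D 17, A-C 22, B-C 24, D-F 4, E-F 6, A-F 13] → take D-F (4); add D.
Step 3: frontier [C-E 15, A-C 22, B-C 24, B-D 5, A-D 6, D-E 7, E-F 6, A-F 13] → take B-D (5); add B.
Step 4: frontier [A-B 13, B-E 13, C-E 15, A-C 22, A-D 6, D-E 7, E-F 6, A-F 13] → take A-D (6); add A.
Step 5: frontier [B-E 13, C-E 15, D-E 7, E-F 6] → take E-F (6); add E.
MST edges: C-F, D-F, B-D, A-D, E-F; total weight 2+4+5+6+6 = 23.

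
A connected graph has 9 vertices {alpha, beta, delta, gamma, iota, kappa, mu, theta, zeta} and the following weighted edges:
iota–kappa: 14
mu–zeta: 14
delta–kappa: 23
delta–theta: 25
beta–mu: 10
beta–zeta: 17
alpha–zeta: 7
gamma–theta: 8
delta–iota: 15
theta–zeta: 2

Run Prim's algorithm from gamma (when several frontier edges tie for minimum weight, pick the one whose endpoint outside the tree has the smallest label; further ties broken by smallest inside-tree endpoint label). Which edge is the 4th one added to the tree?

mu-zeta

Grow the tree from gamma using Prim:
Step 1: cheapest edge leaving the tree is gamma–theta (8); add theta.
Step 2: cheapest edge leaving the tree is theta–zeta (2); add zeta.
Step 3: cheapest edge leaving the tree is alpha–zeta (7); add alpha.
Step 4: cheapest edge leaving the tree is mu–zeta (14); add mu.
Step 5: cheapest edge leaving the tree is beta–mu (10); add beta.
Step 6: cheapest edge leaving the tree is delta–theta (25); add delta.
Step 7: cheapest edge leaving the tree is delta–iota (15); add iota.
Step 8: cheapest edge leaving the tree is iota–kappa (14); add kappa.
The 4th edge added is mu–zeta.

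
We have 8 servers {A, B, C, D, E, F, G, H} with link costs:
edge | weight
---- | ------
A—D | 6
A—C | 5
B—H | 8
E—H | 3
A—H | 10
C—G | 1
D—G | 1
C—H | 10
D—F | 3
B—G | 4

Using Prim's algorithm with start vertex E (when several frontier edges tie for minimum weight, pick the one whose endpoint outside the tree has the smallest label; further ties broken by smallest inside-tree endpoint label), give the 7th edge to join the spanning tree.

Prim, starting at E.
Step 1: cheapest edge leaving the tree is E—H (3); add H.
Step 2: cheapest edge leaving the tree is B—H (8); add B.
Step 3: cheapest edge leaving the tree is B—G (4); add G.
Step 4: cheapest edge leaving the tree is C—G (1); add C.
Step 5: cheapest edge leaving the tree is D—G (1); add D.
Step 6: cheapest edge leaving the tree is D—F (3); add F.
Step 7: cheapest edge leaving the tree is A—C (5); add A.
The 7th edge added is A—C.

A-C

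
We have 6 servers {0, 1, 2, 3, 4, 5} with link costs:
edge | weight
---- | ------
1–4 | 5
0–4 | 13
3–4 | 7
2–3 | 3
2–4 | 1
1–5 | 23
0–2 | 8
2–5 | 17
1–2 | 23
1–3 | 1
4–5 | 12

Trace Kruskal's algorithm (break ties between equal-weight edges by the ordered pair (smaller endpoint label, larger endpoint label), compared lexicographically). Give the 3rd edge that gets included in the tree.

2-3

Kruskal: consider edges lightest-first.
1–3 (1): add. Components now {0} {1,3} {2} {4} {5}
2–4 (1): add. Components now {0} {1,3} {2,4} {5}
2–3 (3): add. Components now {0} {1,2,3,4} {5}
1–4 (5): skip — 1 and 4 already connected.
3–4 (7): skip — 3 and 4 already connected.
0–2 (8): add. Components now {0,1,2,3,4} {5}
4–5 (12): add. Components now {0,1,2,3,4,5}
The 3rd edge added is 2–3.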